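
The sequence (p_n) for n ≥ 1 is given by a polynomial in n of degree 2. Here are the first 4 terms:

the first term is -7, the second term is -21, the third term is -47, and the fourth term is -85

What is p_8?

-357

1st diffs: -14, -26, -38.
2nd diffs: -12, -12 (constant).
So p_n = -6n^2 + 4n - 5.
Evaluating at n = 8 gives p_8 = -357.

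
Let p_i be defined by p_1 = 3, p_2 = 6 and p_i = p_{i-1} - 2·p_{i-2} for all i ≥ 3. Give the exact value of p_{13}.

Iterate the recurrence:
p_3 = 0  p_4 = -12  p_5 = -12  …  p_{10} = -84  p_{11} = 36  p_{12} = 204  p_{13} = 132.

132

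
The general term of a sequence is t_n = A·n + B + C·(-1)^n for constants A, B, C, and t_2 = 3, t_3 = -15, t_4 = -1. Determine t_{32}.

-57

The three given values yield: 2A + B + C = 3; 3A + B - C = -15; 4A + B + C = -1.
Subtracting the first from the second: A - 2C = -18.
Subtracting the second from the third: A + 2C = 14.
Solving: C = 8, A = -2, then B = -1.
So t_n = -2·n + (-1) + 8·(-1)^n; at n=32 this is -57.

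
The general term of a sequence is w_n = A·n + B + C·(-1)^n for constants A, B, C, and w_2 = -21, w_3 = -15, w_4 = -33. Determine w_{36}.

The three given values yield: 2A + B + C = -21; 3A + B - C = -15; 4A + B + C = -33.
Subtracting the first from the second: A - 2C = 6.
Subtracting the second from the third: A + 2C = -18.
Solving: C = -6, A = -6, then B = -3.
So w_n = -6·n + (-3) + (-6)·(-1)^n; at n=36 this is -225.

-225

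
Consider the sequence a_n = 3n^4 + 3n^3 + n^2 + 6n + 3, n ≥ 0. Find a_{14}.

a_{14} = 3·14^4 + 3·14^3 + 1·14^2 + 6·14 + 3 = 123763.

123763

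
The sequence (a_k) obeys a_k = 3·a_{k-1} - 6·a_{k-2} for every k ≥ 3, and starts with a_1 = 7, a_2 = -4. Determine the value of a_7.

Compute successive terms:
a_3 = -54, a_4 = -138, a_5 = -90, a_6 = 558, a_7 = 2214.

2214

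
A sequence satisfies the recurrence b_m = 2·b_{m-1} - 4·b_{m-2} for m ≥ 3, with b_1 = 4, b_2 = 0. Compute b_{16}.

-131072

b_3 = -16;  b_4 = -32;  b_5 = 0;  …;  b_{13} = 16384;  b_{14} = 0;  b_{15} = -65536;  b_{16} = -131072.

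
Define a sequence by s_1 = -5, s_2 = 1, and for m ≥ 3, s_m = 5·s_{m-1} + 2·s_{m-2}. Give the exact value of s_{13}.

Step forward from the initial values:
s_3 = -5  s_4 = -23  s_5 = -125  …  s_{10} = -558959  s_{11} = -3002885  s_{12} = -16132343  s_{13} = -86667485.

-86667485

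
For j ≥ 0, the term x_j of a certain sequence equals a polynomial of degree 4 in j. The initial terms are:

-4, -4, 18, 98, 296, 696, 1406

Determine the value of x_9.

1st diffs: 0, 22, 80, 198, 400, 710.
2nd diffs: 22, 58, 118, 202, 310.
3rd diffs: 36, 60, 84, 108.
4th diffs: 24, 24, 24 (constant).
Newton forward-difference form: x_j = -4 + 22·C(j,2) + 36·C(j,3) + 24·C(j,4).
At j = 9: j = 9, so x_9 = -4 + 792 + 3024 + 3024 = 6836.

6836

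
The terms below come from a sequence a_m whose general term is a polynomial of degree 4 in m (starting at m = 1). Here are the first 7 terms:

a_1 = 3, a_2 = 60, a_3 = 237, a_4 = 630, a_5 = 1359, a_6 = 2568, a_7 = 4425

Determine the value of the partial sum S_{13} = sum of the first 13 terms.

1st diffs: 57, 177, 393, 729, 1209, 1857.
2nd diffs: 120, 216, 336, 480, 648.
3rd diffs: 96, 120, 144, 168.
4th diffs: 24, 24, 24 (constant).
Newton forward-difference form: a_m = 3 + 57·C(m-1,1) + 120·C(m-1,2) + 96·C(m-1,3) + 24·C(m-1,4).
Continuing: …, 7122, 10875, 15924, 22533, …, a_{13} = 41607.
Summing m = 1..13 (13 terms) gives 138333.

138333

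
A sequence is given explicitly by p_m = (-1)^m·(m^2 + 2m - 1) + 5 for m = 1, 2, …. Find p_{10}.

124

(-1)^10 = 1; m^2 + 2m - 1 at m=10 is 119; so p_{10} = 124.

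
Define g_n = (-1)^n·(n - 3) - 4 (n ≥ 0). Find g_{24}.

17

(-1)^24 = 1; n - 3 at n=24 is 21; so g_{24} = 17.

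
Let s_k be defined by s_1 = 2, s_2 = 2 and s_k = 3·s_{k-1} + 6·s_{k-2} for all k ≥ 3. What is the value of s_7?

Applying the relation repeatedly:
s_3 = 18;  s_4 = 66;  s_5 = 306;  s_6 = 1314;  s_7 = 5778.

5778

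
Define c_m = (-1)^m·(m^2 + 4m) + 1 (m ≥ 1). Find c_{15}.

-284

(-1)^15 = -1; m^2 + 4m at m=15 is 285; so c_{15} = -284.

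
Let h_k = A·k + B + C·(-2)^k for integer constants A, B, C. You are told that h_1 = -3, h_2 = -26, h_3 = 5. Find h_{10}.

Write the equations: A + B - 2C = -3; 2A + B + 4C = -26; 3A + B - 8C = 5.
Subtracting the first from the second: A + 6C = -23.
Subtracting the second from the third: A - 12C = 31.
Solving: C = -3, A = -5, then B = -4.
Hence h_{10} = -5·10 + (-4) + (-3)·1024 = -3126.

-3126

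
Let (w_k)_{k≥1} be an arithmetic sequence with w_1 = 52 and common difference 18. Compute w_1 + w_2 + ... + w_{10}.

w_k = 52 + (k - 1)·18.
w_{10} = 214; S = 10·(52 + 214)/2 = 1330.

1330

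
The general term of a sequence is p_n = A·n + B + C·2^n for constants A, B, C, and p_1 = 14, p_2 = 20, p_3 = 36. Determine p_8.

1256

The three given values yield: A + B + 2C = 14; 2A + B + 4C = 20; 3A + B + 8C = 36.
Subtracting the first from the second: A + 2C = 6.
Subtracting the second from the third: A + 4C = 16.
Solving: C = 5, A = -4, then B = 8.
Therefore p_8 = -32 + 8 + 5·256 = 1256.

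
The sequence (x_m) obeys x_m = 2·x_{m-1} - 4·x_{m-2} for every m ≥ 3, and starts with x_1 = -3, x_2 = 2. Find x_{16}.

98304

x_3 = 16; x_4 = 24; x_5 = -16; …; x_{13} = -12288; x_{14} = 8192; x_{15} = 65536; x_{16} = 98304.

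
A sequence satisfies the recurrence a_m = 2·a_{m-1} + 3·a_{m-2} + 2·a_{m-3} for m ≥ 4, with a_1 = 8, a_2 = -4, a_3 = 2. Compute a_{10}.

a_4 = 8, a_5 = 14, a_6 = 56, a_7 = 170, a_8 = 536, a_9 = 1694, a_{10} = 5336.

5336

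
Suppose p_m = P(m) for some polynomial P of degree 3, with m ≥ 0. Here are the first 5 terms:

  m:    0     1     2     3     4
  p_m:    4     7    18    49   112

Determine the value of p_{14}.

5142

1st diffs: 3, 11, 31, 63.
2nd diffs: 8, 20, 32.
3rd diffs: 12, 12 (constant).
Newton forward-difference form: p_m = 4 + 3·C(m,1) + 8·C(m,2) + 12·C(m,3).
At m = 14: m = 14, so p_{14} = 4 + 42 + 728 + 4368 = 5142.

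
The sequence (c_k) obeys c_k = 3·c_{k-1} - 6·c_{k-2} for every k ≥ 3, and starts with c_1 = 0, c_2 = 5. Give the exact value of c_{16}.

1585575

Step forward from the initial values:
c_3 = 15; c_4 = 15; c_5 = -45; …; c_{13} = -120285; c_{14} = -193185; c_{15} = 142155; c_{16} = 1585575.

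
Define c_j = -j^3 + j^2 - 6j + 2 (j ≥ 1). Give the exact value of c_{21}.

c_{21} = -1·21^3 + 1·21^2 - 6·21 + 2 = -8944.

-8944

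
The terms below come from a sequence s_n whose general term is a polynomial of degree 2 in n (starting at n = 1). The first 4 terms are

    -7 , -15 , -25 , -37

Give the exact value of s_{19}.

1st diffs: -8, -10, -12.
2nd diffs: -2, -2 (constant).
Newton forward-difference form: s_n = -7 + (-8)·C(n-1,1) + (-2)·C(n-1,2).
At n = 19: n-1 = 18, so s_{19} = -7 - 144 - 306 = -457.

-457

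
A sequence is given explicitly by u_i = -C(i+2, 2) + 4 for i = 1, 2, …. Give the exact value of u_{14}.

-116

C(16, 2) = 120, so u_{14} = -116.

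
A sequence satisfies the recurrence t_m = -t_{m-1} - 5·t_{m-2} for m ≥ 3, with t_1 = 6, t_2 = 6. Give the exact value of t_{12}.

48516

Iterate the recurrence:
t_3 = -36  t_4 = 6  t_5 = 174  t_6 = -204  t_7 = -666  t_8 = 1686  t_9 = 1644  t_{10} = -10074  t_{11} = 1854  t_{12} = 48516.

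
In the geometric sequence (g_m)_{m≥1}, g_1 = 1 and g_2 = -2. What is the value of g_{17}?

65536

Common ratio r = -2.
g_m = 1·(-2)^(m-1).
g_{17} = 1·(-2)^16 = 65536.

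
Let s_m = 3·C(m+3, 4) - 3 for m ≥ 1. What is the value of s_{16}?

C(19, 4) = 3876, so s_{16} = 11625.

11625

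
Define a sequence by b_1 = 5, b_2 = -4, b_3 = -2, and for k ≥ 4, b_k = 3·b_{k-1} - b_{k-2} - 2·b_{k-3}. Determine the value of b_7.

-136

Iterate the recurrence:
b_4 = -12; b_5 = -26; b_6 = -62; b_7 = -136.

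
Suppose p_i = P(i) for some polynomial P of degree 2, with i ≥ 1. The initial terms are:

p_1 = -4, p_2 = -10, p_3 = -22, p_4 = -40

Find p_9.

1st diffs: -6, -12, -18.
2nd diffs: -6, -6 (constant).
Newton forward-difference form: p_i = -4 + (-6)·C(i-1,1) + (-6)·C(i-1,2).
At i = 9: i-1 = 8, so p_9 = -4 - 48 - 168 = -220.

-220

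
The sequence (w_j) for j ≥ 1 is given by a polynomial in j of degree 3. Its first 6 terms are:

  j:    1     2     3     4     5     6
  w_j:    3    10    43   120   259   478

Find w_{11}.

1st diffs: 7, 33, 77, 139, 219.
2nd diffs: 26, 44, 62, 80.
3rd diffs: 18, 18, 18 (constant).
Newton forward-difference form: w_j = 3 + 7·C(j-1,1) + 26·C(j-1,2) + 18·C(j-1,3).
At j = 11: j-1 = 10, so w_{11} = 3 + 70 + 1170 + 2160 = 3403.

3403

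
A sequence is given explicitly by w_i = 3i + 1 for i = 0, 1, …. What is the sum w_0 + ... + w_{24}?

Over i = 0..24: Σi = 300.
Total = (3)·300 + (1)·25 = 925.

925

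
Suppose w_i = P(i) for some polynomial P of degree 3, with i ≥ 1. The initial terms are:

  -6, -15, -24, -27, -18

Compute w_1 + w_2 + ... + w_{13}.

1st diffs: -9, -9, -3, 9.
2nd diffs: 0, 6, 12.
3rd diffs: 6, 6 (constant).
So w_i = i^3 - 6i^2 + 2i - 3.
Continuing: …, 9, 60, 141, 258, …, w_{13} = 1206.
Summing i = 1..13 (13 terms) gives 3510.

3510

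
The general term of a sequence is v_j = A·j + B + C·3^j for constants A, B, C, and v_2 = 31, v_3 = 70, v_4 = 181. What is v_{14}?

At j = 2, 3, 4: 2A + B + 9C = 31; 3A + B + 27C = 70; 4A + B + 81C = 181.
Subtracting the first from the second: A + 18C = 39.
Subtracting the second from the third: A + 54C = 111.
Solving: C = 2, A = 3, then B = 7.
Therefore v_{14} = 42 + 7 + 2·4782969 = 9565987.

9565987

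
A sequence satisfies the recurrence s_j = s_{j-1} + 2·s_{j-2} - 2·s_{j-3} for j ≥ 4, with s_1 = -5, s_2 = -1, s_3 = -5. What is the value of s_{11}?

s_4 = 3; s_5 = -5; s_6 = 11; s_7 = -5; s_8 = 27; s_9 = -5; s_{10} = 59; s_{11} = -5.

-5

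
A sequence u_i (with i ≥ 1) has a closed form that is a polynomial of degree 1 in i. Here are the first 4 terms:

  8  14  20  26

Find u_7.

44

1st diffs: 6, 6, 6 (constant).
So u_i = 6i + 2.
Evaluating at i = 7 gives u_7 = 44.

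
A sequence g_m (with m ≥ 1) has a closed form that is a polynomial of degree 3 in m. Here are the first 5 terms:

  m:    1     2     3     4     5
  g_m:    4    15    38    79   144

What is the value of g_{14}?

1st diffs: 11, 23, 41, 65.
2nd diffs: 12, 18, 24.
3rd diffs: 6, 6 (constant).
Newton forward-difference form: g_m = 4 + 11·C(m-1,1) + 12·C(m-1,2) + 6·C(m-1,3).
At m = 14: m-1 = 13, so g_{14} = 4 + 143 + 936 + 1716 = 2799.

2799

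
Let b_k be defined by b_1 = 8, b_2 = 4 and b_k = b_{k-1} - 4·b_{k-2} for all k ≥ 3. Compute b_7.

-28

Step forward from the initial values:
b_3 = -28;  b_4 = -44;  b_5 = 68;  b_6 = 244;  b_7 = -28.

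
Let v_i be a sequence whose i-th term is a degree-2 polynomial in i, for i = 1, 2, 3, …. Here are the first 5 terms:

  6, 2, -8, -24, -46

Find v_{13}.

1st diffs: -4, -10, -16, -22.
2nd diffs: -6, -6, -6 (constant).
Newton forward-difference form: v_i = 6 + (-4)·C(i-1,1) + (-6)·C(i-1,2).
At i = 13: i-1 = 12, so v_{13} = 6 - 48 - 396 = -438.

-438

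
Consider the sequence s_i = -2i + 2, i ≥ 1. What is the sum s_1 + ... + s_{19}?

-342

Over i = 1..19: Σi = 190.
Total = (-2)·190 + (2)·19 = -342.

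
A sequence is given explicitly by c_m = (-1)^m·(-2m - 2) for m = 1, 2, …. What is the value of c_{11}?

24

(-1)^11 = -1; -2m - 2 at m=11 is -24; so c_{11} = 24.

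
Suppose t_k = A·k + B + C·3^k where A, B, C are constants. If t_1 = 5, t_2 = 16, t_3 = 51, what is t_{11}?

354283

Plug in k = 1, 2, 3: A + B + 3C = 5; 2A + B + 9C = 16; 3A + B + 27C = 51.
Subtracting the first from the second: A + 6C = 11.
Subtracting the second from the third: A + 18C = 35.
Solving: C = 2, A = -1, then B = 0.
Therefore t_{11} = -11 + 0 + 2·177147 = 354283.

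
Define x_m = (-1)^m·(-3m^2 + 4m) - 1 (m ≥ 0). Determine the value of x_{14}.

-533

(-1)^14 = 1; -3m^2 + 4m at m=14 is -532; so x_{14} = -533.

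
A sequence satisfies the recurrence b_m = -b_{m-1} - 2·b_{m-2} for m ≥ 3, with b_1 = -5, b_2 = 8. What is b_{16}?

198

Iterate the recurrence:
b_3 = 2, b_4 = -18, b_5 = 14, …, b_{13} = -130, b_{14} = -458, b_{15} = 718, b_{16} = 198.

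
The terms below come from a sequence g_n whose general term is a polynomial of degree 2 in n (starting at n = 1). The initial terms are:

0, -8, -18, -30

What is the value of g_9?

-120

1st diffs: -8, -10, -12.
2nd diffs: -2, -2 (constant).
Newton forward-difference form: g_n = (-8)·C(n-1,1) + (-2)·C(n-1,2).
At n = 9: n-1 = 8, so g_9 = -64 - 56 = -120.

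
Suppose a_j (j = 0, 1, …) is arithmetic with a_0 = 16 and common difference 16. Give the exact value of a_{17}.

288

a_j = 16 + (j - 0)·16.
a_{17} = 16 + 17·16 = 288.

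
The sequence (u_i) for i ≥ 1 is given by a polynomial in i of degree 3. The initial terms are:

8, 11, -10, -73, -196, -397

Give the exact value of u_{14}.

1st diffs: 3, -21, -63, -123, -201.
2nd diffs: -24, -42, -60, -78.
3rd diffs: -18, -18, -18 (constant).
Newton forward-difference form: u_i = 8 + 3·C(i-1,1) + (-24)·C(i-1,2) + (-18)·C(i-1,3).
At i = 14: i-1 = 13, so u_{14} = 8 + 39 - 1872 - 5148 = -6973.

-6973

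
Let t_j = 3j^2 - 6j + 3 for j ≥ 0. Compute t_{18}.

t_{18} = 3·18^2 - 6·18 + 3 = 867.

867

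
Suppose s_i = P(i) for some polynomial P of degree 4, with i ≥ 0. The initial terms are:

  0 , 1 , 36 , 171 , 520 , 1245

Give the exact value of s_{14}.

1st diffs: 1, 35, 135, 349, 725.
2nd diffs: 34, 100, 214, 376.
3rd diffs: 66, 114, 162.
4th diffs: 48, 48 (constant).
Newton forward-difference form: s_i = 1·C(i,1) + 34·C(i,2) + 66·C(i,3) + 48·C(i,4).
At i = 14: i = 14, so s_{14} = 14 + 3094 + 24024 + 48048 = 75180.

75180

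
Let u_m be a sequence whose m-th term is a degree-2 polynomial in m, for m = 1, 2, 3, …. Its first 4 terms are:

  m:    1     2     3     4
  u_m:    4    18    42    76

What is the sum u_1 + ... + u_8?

1st diffs: 14, 24, 34.
2nd diffs: 10, 10 (constant).
Newton forward-difference form: u_m = 4 + 14·C(m-1,1) + 10·C(m-1,2).
Continuing: 120, 174, 238, 312.
Summing m = 1..8 (8 terms) gives 984.

984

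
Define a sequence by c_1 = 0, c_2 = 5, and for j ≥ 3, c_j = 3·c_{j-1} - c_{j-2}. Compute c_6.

275

c_3 = 15;  c_4 = 40;  c_5 = 105;  c_6 = 275.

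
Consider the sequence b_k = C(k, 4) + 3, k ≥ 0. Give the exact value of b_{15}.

1368

C(15, 4) = 1365, so b_{15} = 1368.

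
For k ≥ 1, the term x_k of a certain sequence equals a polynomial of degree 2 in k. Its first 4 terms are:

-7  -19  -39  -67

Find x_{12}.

-579

1st diffs: -12, -20, -28.
2nd diffs: -8, -8 (constant).
So x_k = -4k^2 - 3.
Evaluating at k = 12 gives x_{12} = -579.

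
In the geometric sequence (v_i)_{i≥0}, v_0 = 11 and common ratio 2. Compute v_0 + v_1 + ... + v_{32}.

94489280501

v_i = 11·2^(i-0).
S = 11·(2^33 - 1)/(2 - 1) = 11·(8589934592 - 1)/(1) = 94489280501.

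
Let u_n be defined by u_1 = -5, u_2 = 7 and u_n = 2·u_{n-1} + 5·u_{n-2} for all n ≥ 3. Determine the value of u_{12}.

-41267

Compute successive terms:
u_3 = -11, u_4 = 13, u_5 = -29, u_6 = 7, u_7 = -131, u_8 = -227, u_9 = -1109, u_{10} = -3353, u_{11} = -12251, u_{12} = -41267.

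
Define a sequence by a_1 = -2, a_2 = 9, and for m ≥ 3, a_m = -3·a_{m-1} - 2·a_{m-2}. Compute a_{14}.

57339

a_3 = -23  a_4 = 51  a_5 = -107  …  a_{11} = -7163  a_{12} = 14331  a_{13} = -28667  a_{14} = 57339.
(Characteristic roots are -1 and -2.)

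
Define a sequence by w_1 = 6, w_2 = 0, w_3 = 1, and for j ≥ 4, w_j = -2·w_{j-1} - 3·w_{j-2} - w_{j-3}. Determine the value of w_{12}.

-63

Step forward from the initial values:
w_4 = -8, w_5 = 13, w_6 = -3, w_7 = -25, w_8 = 46, w_9 = -14, w_{10} = -85, w_{11} = 166, w_{12} = -63.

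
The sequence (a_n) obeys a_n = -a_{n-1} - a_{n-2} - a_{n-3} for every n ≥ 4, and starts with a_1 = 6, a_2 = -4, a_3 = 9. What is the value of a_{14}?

-4

Compute successive terms:
a_4 = -11; a_5 = 6; a_6 = -4; …; a_{11} = 9; a_{12} = -11; a_{13} = 6; a_{14} = -4.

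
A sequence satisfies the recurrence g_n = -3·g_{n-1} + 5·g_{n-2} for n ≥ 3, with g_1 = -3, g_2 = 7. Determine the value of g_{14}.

242915407

Compute successive terms:
g_3 = -36  g_4 = 143  g_5 = -609  …  g_{11} = -3296181  g_{12} = 13819478  g_{13} = -57939339  g_{14} = 242915407.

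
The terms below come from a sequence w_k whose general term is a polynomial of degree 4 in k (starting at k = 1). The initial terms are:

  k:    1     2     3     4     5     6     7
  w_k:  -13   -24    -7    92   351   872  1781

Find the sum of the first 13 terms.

76479

1st diffs: -11, 17, 99, 259, 521, 909.
2nd diffs: 28, 82, 160, 262, 388.
3rd diffs: 54, 78, 102, 126.
4th diffs: 24, 24, 24 (constant).
So w_k = k^4 - k^3 - 5k^2 - 4k - 4.
Continuing: …, 3228, 5387, 8456, 12657, …, w_{13} = 25463.
Summing k = 1..13 (13 terms) gives 76479.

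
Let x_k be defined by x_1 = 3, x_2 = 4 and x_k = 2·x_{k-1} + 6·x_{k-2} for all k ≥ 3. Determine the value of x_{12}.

2554048

Step forward from the initial values:
x_3 = 26;  x_4 = 76;  x_5 = 308;  x_6 = 1072;  x_7 = 3992;  x_8 = 14416;  x_9 = 52784;  x_{10} = 192064;  x_{11} = 700832;  x_{12} = 2554048.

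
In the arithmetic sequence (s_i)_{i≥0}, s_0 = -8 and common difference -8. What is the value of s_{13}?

s_i = -8 + (i - 0)·(-8).
s_{13} = -8 + 13·(-8) = -112.

-112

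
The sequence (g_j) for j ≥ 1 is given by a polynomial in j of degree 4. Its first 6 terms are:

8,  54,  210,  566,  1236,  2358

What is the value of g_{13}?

1st diffs: 46, 156, 356, 670, 1122.
2nd diffs: 110, 200, 314, 452.
3rd diffs: 90, 114, 138.
4th diffs: 24, 24 (constant).
Newton forward-difference form: g_j = 8 + 46·C(j-1,1) + 110·C(j-1,2) + 90·C(j-1,3) + 24·C(j-1,4).
At j = 13: j-1 = 12, so g_{13} = 8 + 552 + 7260 + 19800 + 11880 = 39500.

39500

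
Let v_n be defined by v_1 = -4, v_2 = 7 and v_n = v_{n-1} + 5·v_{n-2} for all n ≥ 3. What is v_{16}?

-150458

Compute successive terms:
v_3 = -13  v_4 = 22  v_5 = -43  …  v_{13} = -12388  v_{14} = -14753  v_{15} = -76693  v_{16} = -150458.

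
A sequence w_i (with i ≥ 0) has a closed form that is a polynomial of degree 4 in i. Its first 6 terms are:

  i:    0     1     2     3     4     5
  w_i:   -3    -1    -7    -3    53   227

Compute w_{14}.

1st diffs: 2, -6, 4, 56, 174.
2nd diffs: -8, 10, 52, 118.
3rd diffs: 18, 42, 66.
4th diffs: 24, 24 (constant).
So w_i = i^4 - 3i^3 - 2i^2 + 6i - 3.
Evaluating at i = 14 gives w_{14} = 29873.

29873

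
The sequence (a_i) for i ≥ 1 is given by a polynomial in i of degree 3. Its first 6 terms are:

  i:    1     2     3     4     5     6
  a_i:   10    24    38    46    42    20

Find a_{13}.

-1142

1st diffs: 14, 14, 8, -4, -22.
2nd diffs: 0, -6, -12, -18.
3rd diffs: -6, -6, -6 (constant).
Newton forward-difference form: a_i = 10 + 14·C(i-1,1) + (-6)·C(i-1,3).
At i = 13: i-1 = 12, so a_{13} = 10 + 168 - 1320 = -1142.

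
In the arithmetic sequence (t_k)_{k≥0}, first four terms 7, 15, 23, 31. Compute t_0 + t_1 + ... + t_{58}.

14101

Common difference d = 8.
t_k = 7 + (k - 0)·8.
t_{58} = 471; S = 59·(7 + 471)/2 = 14101.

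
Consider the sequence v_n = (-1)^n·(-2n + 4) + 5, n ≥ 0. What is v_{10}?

-11

(-1)^10 = 1; -2n + 4 at n=10 is -16; so v_{10} = -11.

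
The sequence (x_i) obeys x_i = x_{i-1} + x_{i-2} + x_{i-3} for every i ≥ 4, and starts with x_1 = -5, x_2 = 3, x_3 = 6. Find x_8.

76

x_4 = 4  x_5 = 13  x_6 = 23  x_7 = 40  x_8 = 76.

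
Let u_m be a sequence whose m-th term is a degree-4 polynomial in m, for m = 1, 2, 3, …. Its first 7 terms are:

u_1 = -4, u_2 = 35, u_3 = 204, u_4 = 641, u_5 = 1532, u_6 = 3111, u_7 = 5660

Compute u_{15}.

1st diffs: 39, 169, 437, 891, 1579, 2549.
2nd diffs: 130, 268, 454, 688, 970.
3rd diffs: 138, 186, 234, 282.
4th diffs: 48, 48, 48 (constant).
So u_m = 2m^4 + 3m^3 - 3m^2 - 3m - 3.
Evaluating at m = 15 gives u_{15} = 110652.

110652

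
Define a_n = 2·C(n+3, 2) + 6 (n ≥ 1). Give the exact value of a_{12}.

216

C(15, 2) = 105, so a_{12} = 216.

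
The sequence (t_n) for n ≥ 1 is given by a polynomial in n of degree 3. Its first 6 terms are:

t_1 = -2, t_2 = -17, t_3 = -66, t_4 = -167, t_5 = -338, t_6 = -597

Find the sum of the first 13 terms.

-23790

1st diffs: -15, -49, -101, -171, -259.
2nd diffs: -34, -52, -70, -88.
3rd diffs: -18, -18, -18 (constant).
So t_n = -3n^3 + n^2 + 3n - 3.
Continuing: …, -962, -1451, -2082, -2873, …, t_{13} = -6386.
Summing n = 1..13 (13 terms) gives -23790.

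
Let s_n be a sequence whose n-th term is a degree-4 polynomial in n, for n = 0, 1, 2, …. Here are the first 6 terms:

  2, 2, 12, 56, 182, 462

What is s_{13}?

1st diffs: 0, 10, 44, 126, 280.
2nd diffs: 10, 34, 82, 154.
3rd diffs: 24, 48, 72.
4th diffs: 24, 24 (constant).
So s_n = n^4 - 2n^3 + 4n^2 - 3n + 2.
Evaluating at n = 13 gives s_{13} = 24806.

24806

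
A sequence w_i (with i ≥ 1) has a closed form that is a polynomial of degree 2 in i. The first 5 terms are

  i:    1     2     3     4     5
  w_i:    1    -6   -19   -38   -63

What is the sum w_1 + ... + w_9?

1st diffs: -7, -13, -19, -25.
2nd diffs: -6, -6, -6 (constant).
Newton forward-difference form: w_i = 1 + (-7)·C(i-1,1) + (-6)·C(i-1,2).
Continuing: -94, -131, -174, -223.
Summing i = 1..9 (9 terms) gives -747.

-747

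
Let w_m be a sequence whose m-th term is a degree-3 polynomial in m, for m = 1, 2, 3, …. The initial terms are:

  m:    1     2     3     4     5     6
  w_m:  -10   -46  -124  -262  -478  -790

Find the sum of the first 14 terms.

-36722

1st diffs: -36, -78, -138, -216, -312.
2nd diffs: -42, -60, -78, -96.
3rd diffs: -18, -18, -18 (constant).
Newton forward-difference form: w_m = -10 + (-36)·C(m-1,1) + (-42)·C(m-1,2) + (-18)·C(m-1,3).
Continuing: …, -1216, -1774, -2482, -3358, …, w_{14} = -8902.
Summing m = 1..14 (14 terms) gives -36722.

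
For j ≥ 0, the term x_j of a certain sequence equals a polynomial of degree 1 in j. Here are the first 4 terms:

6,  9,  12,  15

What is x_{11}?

1st diffs: 3, 3, 3 (constant).
So x_j = 3j + 6.
Evaluating at j = 11 gives x_{11} = 39.

39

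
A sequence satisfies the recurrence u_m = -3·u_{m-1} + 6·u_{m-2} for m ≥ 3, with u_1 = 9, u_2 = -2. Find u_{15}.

Iterate the recurrence:
u_3 = 60; u_4 = -192; u_5 = 936; …; u_{12} = -27886680; u_{13} = 121929624; u_{14} = -533108952; u_{15} = 2330904600.

2330904600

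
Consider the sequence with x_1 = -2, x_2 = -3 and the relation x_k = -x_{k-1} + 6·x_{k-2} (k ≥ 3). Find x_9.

-1773

Iterate the recurrence:
x_3 = -9, x_4 = -9, x_5 = -45, x_6 = -9, x_7 = -261, x_8 = 207, x_9 = -1773.
(Characteristic roots are 2 and -3.)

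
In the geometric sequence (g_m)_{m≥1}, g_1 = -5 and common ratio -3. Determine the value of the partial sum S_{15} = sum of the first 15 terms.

g_m = (-5)·(-3)^(m-1).
S = (-5)·((-3)^15 - 1)/(-3 - 1) = (-5)·(-14348907 - 1)/(-4) = -17936135.

-17936135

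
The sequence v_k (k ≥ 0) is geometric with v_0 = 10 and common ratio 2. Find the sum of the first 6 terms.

v_k = 10·2^(k-0).
S = 10·(2^6 - 1)/(2 - 1) = 10·(64 - 1)/(1) = 630.

630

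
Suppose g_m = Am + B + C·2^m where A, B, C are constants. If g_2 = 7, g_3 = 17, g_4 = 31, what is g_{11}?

2105

Plug in m = 2, 3, 4: 2A + B + 4C = 7; 3A + B + 8C = 17; 4A + B + 16C = 31.
Subtracting the first from the second: A + 4C = 10.
Subtracting the second from the third: A + 8C = 14.
Solving: C = 1, A = 6, then B = -9.
So g_m = 6·m + (-9) + 1·2^m; at m=11 this is 2105.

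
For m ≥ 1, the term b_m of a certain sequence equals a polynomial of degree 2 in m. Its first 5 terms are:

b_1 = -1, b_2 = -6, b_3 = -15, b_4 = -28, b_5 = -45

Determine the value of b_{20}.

-780

1st diffs: -5, -9, -13, -17.
2nd diffs: -4, -4, -4 (constant).
So b_m = -2m^2 + m.
Evaluating at m = 20 gives b_{20} = -780.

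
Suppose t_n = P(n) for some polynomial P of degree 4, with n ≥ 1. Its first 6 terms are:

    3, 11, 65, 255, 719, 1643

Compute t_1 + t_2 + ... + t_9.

1st diffs: 8, 54, 190, 464, 924.
2nd diffs: 46, 136, 274, 460.
3rd diffs: 90, 138, 186.
4th diffs: 48, 48 (constant).
Newton forward-difference form: t_n = 3 + 8·C(n-1,1) + 46·C(n-1,2) + 90·C(n-1,3) + 48·C(n-1,4).
Continuing: 3261, 5855, 9755.
Summing n = 1..9 (9 terms) gives 21567.

21567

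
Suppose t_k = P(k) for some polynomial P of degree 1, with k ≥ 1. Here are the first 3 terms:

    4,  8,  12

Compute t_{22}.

88

1st diffs: 4, 4 (constant).
So t_k = 4k.
Evaluating at k = 22 gives t_{22} = 88.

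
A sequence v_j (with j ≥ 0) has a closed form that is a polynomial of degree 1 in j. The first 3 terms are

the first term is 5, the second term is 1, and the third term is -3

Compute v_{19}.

1st diffs: -4, -4 (constant).
So v_j = -4j + 5.
Evaluating at j = 19 gives v_{19} = -71.

-71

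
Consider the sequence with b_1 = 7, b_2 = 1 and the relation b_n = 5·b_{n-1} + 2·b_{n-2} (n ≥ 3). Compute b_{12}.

67532257

Applying the relation repeatedly:
b_3 = 19; b_4 = 97; b_5 = 523; b_6 = 2809; b_7 = 15091; b_8 = 81073; b_9 = 435547; b_{10} = 2339881; b_{11} = 12570499; b_{12} = 67532257.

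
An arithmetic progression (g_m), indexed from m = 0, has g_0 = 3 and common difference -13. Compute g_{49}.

-634

g_m = 3 + (m - 0)·(-13).
g_{49} = 3 + 49·(-13) = -634.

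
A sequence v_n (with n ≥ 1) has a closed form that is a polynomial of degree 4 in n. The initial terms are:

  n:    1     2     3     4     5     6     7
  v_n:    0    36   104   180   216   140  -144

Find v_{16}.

1st diffs: 36, 68, 76, 36, -76, -284.
2nd diffs: 32, 8, -40, -112, -208.
3rd diffs: -24, -48, -72, -96.
4th diffs: -24, -24, -24 (constant).
Newton forward-difference form: v_n = 36·C(n-1,1) + 32·C(n-1,2) + (-24)·C(n-1,3) + (-24)·C(n-1,4).
At n = 16: n-1 = 15, so v_{16} = 540 + 3360 - 10920 - 32760 = -39780.

-39780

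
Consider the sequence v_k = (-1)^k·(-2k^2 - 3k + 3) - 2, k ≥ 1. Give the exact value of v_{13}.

(-1)^13 = -1; -2k^2 - 3k + 3 at k=13 is -374; so v_{13} = 372.

372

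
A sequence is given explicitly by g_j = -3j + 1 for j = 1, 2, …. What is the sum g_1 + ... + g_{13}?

Over j = 1..13: Σj = 91.
Total = (-3)·91 + (1)·13 = -260.

-260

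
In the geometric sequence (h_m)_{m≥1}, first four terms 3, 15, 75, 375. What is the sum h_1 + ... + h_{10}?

Common ratio r = 5.
h_m = 3·5^(m-1).
S = 3·(5^10 - 1)/(5 - 1) = 3·(9765625 - 1)/(4) = 7324218.

7324218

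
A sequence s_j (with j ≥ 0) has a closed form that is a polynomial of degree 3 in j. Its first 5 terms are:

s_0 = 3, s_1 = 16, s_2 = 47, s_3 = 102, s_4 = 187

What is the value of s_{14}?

1st diffs: 13, 31, 55, 85.
2nd diffs: 18, 24, 30.
3rd diffs: 6, 6 (constant).
Newton forward-difference form: s_j = 3 + 13·C(j,1) + 18·C(j,2) + 6·C(j,3).
At j = 14: j = 14, so s_{14} = 3 + 182 + 1638 + 2184 = 4007.

4007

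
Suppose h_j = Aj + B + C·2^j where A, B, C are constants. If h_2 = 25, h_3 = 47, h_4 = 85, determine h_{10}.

4153

Plug in j = 2, 3, 4: 2A + B + 4C = 25; 3A + B + 8C = 47; 4A + B + 16C = 85.
Subtracting the first from the second: A + 4C = 22.
Subtracting the second from the third: A + 8C = 38.
Solving: C = 4, A = 6, then B = -3.
So h_j = 6·j + (-3) + 4·2^j; at j=10 this is 4153.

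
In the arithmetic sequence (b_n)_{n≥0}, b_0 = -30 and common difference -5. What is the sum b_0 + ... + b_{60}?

-10980

b_n = -30 + (n - 0)·(-5).
b_{60} = -330; S = 61·(-30 + (-330))/2 = -10980.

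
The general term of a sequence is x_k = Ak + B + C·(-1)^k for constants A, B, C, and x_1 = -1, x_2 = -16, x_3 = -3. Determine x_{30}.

The three given values yield: A + B - C = -1; 2A + B + C = -16; 3A + B - C = -3.
Subtracting the first from the second: A + 2C = -15.
Subtracting the second from the third: A - 2C = 13.
Solving: C = -7, A = -1, then B = -7.
Therefore x_{30} = -30 + (-7) + (-7)·1 = -44.

-44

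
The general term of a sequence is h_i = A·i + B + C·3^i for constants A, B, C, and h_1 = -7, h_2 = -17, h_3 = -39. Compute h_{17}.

The three given values yield: A + B + 3C = -7; 2A + B + 9C = -17; 3A + B + 27C = -39.
Subtracting the first from the second: A + 6C = -10.
Subtracting the second from the third: A + 18C = -22.
Solving: C = -1, A = -4, then B = 0.
Hence h_{17} = -4·17 + 0 + (-1)·129140163 = -129140231.

-129140231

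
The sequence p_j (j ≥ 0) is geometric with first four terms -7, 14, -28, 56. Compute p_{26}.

Common ratio r = -2.
p_j = (-7)·(-2)^(j-0).
p_{26} = (-7)·(-2)^26 = -469762048.

-469762048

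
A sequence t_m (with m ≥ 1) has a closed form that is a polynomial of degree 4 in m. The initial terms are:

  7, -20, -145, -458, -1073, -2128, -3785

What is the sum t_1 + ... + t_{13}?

-125281

1st diffs: -27, -125, -313, -615, -1055, -1657.
2nd diffs: -98, -188, -302, -440, -602.
3rd diffs: -90, -114, -138, -162.
4th diffs: -24, -24, -24 (constant).
Newton forward-difference form: t_m = 7 + (-27)·C(m-1,1) + (-98)·C(m-1,2) + (-90)·C(m-1,3) + (-24)·C(m-1,4).
Continuing: …, -6230, -9673, -14348, -20513, …, t_{13} = -38465.
Summing m = 1..13 (13 terms) gives -125281.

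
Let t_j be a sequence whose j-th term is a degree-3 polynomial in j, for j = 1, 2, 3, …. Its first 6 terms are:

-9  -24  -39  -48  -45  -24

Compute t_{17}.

3111

1st diffs: -15, -15, -9, 3, 21.
2nd diffs: 0, 6, 12, 18.
3rd diffs: 6, 6, 6 (constant).
Newton forward-difference form: t_j = -9 + (-15)·C(j-1,1) + 6·C(j-1,3).
At j = 17: j-1 = 16, so t_{17} = -9 - 240 + 3360 = 3111.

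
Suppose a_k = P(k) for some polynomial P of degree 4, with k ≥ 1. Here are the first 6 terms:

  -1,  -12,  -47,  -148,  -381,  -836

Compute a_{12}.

-16292

1st diffs: -11, -35, -101, -233, -455.
2nd diffs: -24, -66, -132, -222.
3rd diffs: -42, -66, -90.
4th diffs: -24, -24 (constant).
Newton forward-difference form: a_k = -1 + (-11)·C(k-1,1) + (-24)·C(k-1,2) + (-42)·C(k-1,3) + (-24)·C(k-1,4).
At k = 12: k-1 = 11, so a_{12} = -1 - 121 - 1320 - 6930 - 7920 = -16292.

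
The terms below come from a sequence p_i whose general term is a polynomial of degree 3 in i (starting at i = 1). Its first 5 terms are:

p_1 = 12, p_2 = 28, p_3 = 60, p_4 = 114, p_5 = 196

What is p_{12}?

1st diffs: 16, 32, 54, 82.
2nd diffs: 16, 22, 28.
3rd diffs: 6, 6 (constant).
Newton forward-difference form: p_i = 12 + 16·C(i-1,1) + 16·C(i-1,2) + 6·C(i-1,3).
At i = 12: i-1 = 11, so p_{12} = 12 + 176 + 880 + 990 = 2058.

2058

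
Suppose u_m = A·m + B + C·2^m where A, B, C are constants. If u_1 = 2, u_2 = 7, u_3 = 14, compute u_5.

At m = 1, 2, 3: A + B + 2C = 2; 2A + B + 4C = 7; 3A + B + 8C = 14.
Subtracting the first from the second: A + 2C = 5.
Subtracting the second from the third: A + 4C = 7.
Solving: C = 1, A = 3, then B = -3.
Therefore u_5 = 15 + (-3) + 1·32 = 44.

44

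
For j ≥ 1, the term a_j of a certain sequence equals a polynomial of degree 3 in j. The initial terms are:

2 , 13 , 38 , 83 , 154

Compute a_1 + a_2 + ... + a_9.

2346

1st diffs: 11, 25, 45, 71.
2nd diffs: 14, 20, 26.
3rd diffs: 6, 6 (constant).
Newton forward-difference form: a_j = 2 + 11·C(j-1,1) + 14·C(j-1,2) + 6·C(j-1,3).
Continuing: 257, 398, 583, 818.
Summing j = 1..9 (9 terms) gives 2346.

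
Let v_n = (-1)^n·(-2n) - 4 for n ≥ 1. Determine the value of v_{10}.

-24

(-1)^10 = 1; -2n at n=10 is -20; so v_{10} = -24.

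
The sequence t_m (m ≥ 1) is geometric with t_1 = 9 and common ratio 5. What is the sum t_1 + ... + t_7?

175779

t_m = 9·5^(m-1).
S = 9·(5^7 - 1)/(5 - 1) = 9·(78125 - 1)/(4) = 175779.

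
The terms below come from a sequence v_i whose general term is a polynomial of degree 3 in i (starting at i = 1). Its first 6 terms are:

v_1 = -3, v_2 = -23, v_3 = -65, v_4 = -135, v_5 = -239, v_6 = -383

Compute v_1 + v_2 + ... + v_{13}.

-12181

1st diffs: -20, -42, -70, -104, -144.
2nd diffs: -22, -28, -34, -40.
3rd diffs: -6, -6, -6 (constant).
So v_i = -i^3 - 5i^2 + 2i + 1.
Continuing: …, -573, -815, -1115, -1479, …, v_{13} = -3015.
Summing i = 1..13 (13 terms) gives -12181.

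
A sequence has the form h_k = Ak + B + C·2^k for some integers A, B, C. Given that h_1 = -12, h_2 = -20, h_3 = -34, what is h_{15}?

The three given values yield: A + B + 2C = -12; 2A + B + 4C = -20; 3A + B + 8C = -34.
Subtracting the first from the second: A + 2C = -8.
Subtracting the second from the third: A + 4C = -14.
Solving: C = -3, A = -2, then B = -4.
Hence h_{15} = -2·15 + (-4) + (-3)·32768 = -98338.

-98338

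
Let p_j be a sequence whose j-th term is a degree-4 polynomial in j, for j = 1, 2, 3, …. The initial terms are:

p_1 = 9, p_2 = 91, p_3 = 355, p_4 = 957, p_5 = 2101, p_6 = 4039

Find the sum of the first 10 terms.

70476

1st diffs: 82, 264, 602, 1144, 1938.
2nd diffs: 182, 338, 542, 794.
3rd diffs: 156, 204, 252.
4th diffs: 48, 48 (constant).
So p_j = 2j^4 + 6j^3 + 5j^2 - 5j + 1.
Continuing: 7071, 11545, 17857, 26451.
Summing j = 1..10 (10 terms) gives 70476.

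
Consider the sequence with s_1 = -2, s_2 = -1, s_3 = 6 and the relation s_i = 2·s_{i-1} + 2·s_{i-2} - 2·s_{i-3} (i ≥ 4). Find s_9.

1568

s_4 = 14;  s_5 = 42;  s_6 = 100;  s_7 = 256;  s_8 = 628;  s_9 = 1568.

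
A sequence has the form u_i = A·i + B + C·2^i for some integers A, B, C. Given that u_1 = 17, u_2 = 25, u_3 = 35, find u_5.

At i = 1, 2, 3: A + B + 2C = 17; 2A + B + 4C = 25; 3A + B + 8C = 35.
Subtracting the first from the second: A + 2C = 8.
Subtracting the second from the third: A + 4C = 10.
Solving: C = 1, A = 6, then B = 9.
So u_i = 6·i + 9 + 1·2^i; at i=5 this is 71.

71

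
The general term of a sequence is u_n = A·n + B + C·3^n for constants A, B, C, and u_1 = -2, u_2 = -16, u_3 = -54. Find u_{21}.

-20920706442

The three given values yield: A + B + 3C = -2; 2A + B + 9C = -16; 3A + B + 27C = -54.
Subtracting the first from the second: A + 6C = -14.
Subtracting the second from the third: A + 18C = -38.
Solving: C = -2, A = -2, then B = 6.
Hence u_{21} = -2·21 + 6 + (-2)·10460353203 = -20920706442.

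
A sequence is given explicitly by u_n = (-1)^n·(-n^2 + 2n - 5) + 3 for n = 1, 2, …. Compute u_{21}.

407

(-1)^21 = -1; -n^2 + 2n - 5 at n=21 is -404; so u_{21} = 407.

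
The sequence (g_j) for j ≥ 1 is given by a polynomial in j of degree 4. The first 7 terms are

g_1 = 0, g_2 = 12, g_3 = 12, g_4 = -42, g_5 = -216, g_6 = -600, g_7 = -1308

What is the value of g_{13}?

1st diffs: 12, 0, -54, -174, -384, -708.
2nd diffs: -12, -54, -120, -210, -324.
3rd diffs: -42, -66, -90, -114.
4th diffs: -24, -24, -24 (constant).
Newton forward-difference form: g_j = 12·C(j-1,1) + (-12)·C(j-1,2) + (-42)·C(j-1,3) + (-24)·C(j-1,4).
At j = 13: j-1 = 12, so g_{13} = 144 - 792 - 9240 - 11880 = -21768.

-21768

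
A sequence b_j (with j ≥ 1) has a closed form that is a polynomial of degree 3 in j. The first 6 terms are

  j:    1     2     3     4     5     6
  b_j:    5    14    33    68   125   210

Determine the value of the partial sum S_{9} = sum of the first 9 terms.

1965

1st diffs: 9, 19, 35, 57, 85.
2nd diffs: 10, 16, 22, 28.
3rd diffs: 6, 6, 6 (constant).
So b_j = j^3 - j^2 + 5j.
Continuing: 329, 488, 693.
Summing j = 1..9 (9 terms) gives 1965.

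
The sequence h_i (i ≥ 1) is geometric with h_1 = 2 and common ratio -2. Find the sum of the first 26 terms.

h_i = 2·(-2)^(i-1).
S = 2·((-2)^26 - 1)/(-2 - 1) = 2·(67108864 - 1)/(-3) = -44739242.

-44739242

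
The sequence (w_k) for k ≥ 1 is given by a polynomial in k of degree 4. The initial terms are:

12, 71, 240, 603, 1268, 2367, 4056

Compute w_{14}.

1st diffs: 59, 169, 363, 665, 1099, 1689.
2nd diffs: 110, 194, 302, 434, 590.
3rd diffs: 84, 108, 132, 156.
4th diffs: 24, 24, 24 (constant).
Newton forward-difference form: w_k = 12 + 59·C(k-1,1) + 110·C(k-1,2) + 84·C(k-1,3) + 24·C(k-1,4).
At k = 14: k-1 = 13, so w_{14} = 12 + 767 + 8580 + 24024 + 17160 = 50543.

50543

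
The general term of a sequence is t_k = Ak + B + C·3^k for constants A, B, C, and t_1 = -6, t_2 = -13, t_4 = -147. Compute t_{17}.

-258280246

Write the equations: A + B + 3C = -6; 2A + B + 9C = -13; 4A + B + 81C = -147.
Subtracting the first from the second: A + 6C = -7.
Subtracting the second from the third: 2A + 72C = -134.
Solving: C = -2, A = 5, then B = -5.
So t_k = 5·k + (-5) + (-2)·3^k; at k=17 this is -258280246.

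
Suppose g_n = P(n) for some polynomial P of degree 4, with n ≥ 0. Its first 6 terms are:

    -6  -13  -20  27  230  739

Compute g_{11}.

1st diffs: -7, -7, 47, 203, 509.
2nd diffs: 0, 54, 156, 306.
3rd diffs: 54, 102, 150.
4th diffs: 48, 48 (constant).
Newton forward-difference form: g_n = -6 + (-7)·C(n,1) + 54·C(n,3) + 48·C(n,4).
At n = 11: n = 11, so g_{11} = -6 - 77 + 8910 + 15840 = 24667.

24667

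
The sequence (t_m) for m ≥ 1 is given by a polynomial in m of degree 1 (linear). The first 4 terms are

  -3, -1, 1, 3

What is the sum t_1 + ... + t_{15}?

1st diffs: 2, 2, 2 (constant).
So t_m = 2m - 5.
Continuing: …, 5, 7, 9, 11, …, t_{15} = 25.
Summing m = 1..15 (15 terms) gives 165.

165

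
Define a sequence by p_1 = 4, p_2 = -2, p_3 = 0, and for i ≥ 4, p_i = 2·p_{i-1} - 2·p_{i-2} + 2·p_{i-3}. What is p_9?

Applying the relation repeatedly:
p_4 = 12;  p_5 = 20;  p_6 = 16;  p_7 = 16;  p_8 = 40;  p_9 = 80.

80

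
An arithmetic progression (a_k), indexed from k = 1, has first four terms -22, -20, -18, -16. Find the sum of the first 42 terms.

798

Common difference d = 2.
a_k = -22 + (k - 1)·2.
a_{42} = 60; S = 42·(-22 + 60)/2 = 798.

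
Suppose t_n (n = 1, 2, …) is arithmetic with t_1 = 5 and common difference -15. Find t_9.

-115

t_n = 5 + (n - 1)·(-15).
t_9 = 5 + 8·(-15) = -115.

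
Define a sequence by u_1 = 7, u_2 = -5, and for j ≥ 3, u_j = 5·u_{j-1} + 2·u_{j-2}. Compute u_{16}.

-37346847905

Step forward from the initial values:
u_3 = -11  u_4 = -65  u_5 = -347  …  u_{13} = -240867227  u_{14} = -1294006505  u_{15} = -6951766979  u_{16} = -37346847905.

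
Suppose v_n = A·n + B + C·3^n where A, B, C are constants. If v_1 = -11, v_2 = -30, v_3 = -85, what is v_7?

-6569

Write the equations: A + B + 3C = -11; 2A + B + 9C = -30; 3A + B + 27C = -85.
Subtracting the first from the second: A + 6C = -19.
Subtracting the second from the third: A + 18C = -55.
Solving: C = -3, A = -1, then B = -1.
Hence v_7 = -1·7 + (-1) + (-3)·2187 = -6569.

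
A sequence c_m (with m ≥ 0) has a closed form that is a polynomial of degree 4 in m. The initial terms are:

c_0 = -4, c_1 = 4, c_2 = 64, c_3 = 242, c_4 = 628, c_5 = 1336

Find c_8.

1st diffs: 8, 60, 178, 386, 708.
2nd diffs: 52, 118, 208, 322.
3rd diffs: 66, 90, 114.
4th diffs: 24, 24 (constant).
Newton forward-difference form: c_m = -4 + 8·C(m,1) + 52·C(m,2) + 66·C(m,3) + 24·C(m,4).
At m = 8: m = 8, so c_8 = -4 + 64 + 1456 + 3696 + 1680 = 6892.

6892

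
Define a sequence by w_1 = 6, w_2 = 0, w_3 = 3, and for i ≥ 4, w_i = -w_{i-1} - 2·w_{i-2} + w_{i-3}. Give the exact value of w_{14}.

w_4 = 3  w_5 = -9  w_6 = 6  …  w_{11} = -135  w_{12} = -3  w_{13} = 348  w_{14} = -477.

-477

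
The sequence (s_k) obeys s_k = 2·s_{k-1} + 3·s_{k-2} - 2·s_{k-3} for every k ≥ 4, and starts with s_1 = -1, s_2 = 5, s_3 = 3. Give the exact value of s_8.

1159

Compute successive terms:
s_4 = 23; s_5 = 45; s_6 = 153; s_7 = 395; s_8 = 1159.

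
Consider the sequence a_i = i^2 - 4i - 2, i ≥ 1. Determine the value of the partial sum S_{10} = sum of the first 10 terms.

145

Over i = 1..10: Σi = 55, Σi² = 385.
Total = (1)·385 + (-4)·55 + (-2)·10 = 145.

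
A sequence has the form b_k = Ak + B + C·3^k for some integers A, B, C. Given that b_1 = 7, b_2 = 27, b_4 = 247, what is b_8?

19695

The three given values yield: A + B + 3C = 7; 2A + B + 9C = 27; 4A + B + 81C = 247.
Subtracting the first from the second: A + 6C = 20.
Subtracting the second from the third: 2A + 72C = 220.
Solving: C = 3, A = 2, then B = -4.
Therefore b_8 = 16 + (-4) + 3·6561 = 19695.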